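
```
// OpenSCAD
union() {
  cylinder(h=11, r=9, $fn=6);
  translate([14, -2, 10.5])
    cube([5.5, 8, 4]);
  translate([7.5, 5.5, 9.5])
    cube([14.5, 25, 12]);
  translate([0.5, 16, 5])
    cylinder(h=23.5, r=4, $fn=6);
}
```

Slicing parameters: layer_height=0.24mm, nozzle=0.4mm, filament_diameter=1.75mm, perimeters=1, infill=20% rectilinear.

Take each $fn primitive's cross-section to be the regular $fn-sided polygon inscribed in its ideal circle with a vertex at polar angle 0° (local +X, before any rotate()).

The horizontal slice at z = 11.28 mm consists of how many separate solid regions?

At z = 11.28 mm: the cylinder does not reach this height (z outside [0, 11]); the cube at (14, -2) is present — its section is the full 5.5×8 rectangle; the cube at (7.5, 5.5) (footprint 14.5×25) is included at this height; the r=4 cylinder at (0.5, 16) gives a regular 6-gon of circumradius 4 (constant along its height); Merging all regions: the regions partially overlap (shared area 2.75 mm²), so overlapping operands fuse into one piece — 2 connected regions. The result has 2 disconnected regions.

2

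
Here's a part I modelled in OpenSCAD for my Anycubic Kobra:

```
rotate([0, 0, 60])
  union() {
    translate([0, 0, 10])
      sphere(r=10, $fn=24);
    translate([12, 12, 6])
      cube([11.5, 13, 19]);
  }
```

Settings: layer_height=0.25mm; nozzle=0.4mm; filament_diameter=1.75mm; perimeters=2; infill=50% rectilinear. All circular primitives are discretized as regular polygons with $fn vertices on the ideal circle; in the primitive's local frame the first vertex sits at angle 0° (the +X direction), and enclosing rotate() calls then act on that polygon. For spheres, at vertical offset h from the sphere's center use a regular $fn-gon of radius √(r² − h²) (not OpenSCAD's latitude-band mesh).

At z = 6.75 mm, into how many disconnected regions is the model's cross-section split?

2

At z = 6.75 mm: the sphere: section is a regular 24-gon, circumradius = √(r²−h²) = √(10²−3.25²) = 9.457; the cube at (12, 12) is present — its section is the full 11.5×13 rectangle; Combining (union): the 2 present regions are separate (no shared area or edge), so areas and boundary lengths simply add and each stays a separate island — 2 connected regions; (whole slice rotated 60° about Z — lengths, areas and connectivity unchanged). The result has 2 disconnected regions.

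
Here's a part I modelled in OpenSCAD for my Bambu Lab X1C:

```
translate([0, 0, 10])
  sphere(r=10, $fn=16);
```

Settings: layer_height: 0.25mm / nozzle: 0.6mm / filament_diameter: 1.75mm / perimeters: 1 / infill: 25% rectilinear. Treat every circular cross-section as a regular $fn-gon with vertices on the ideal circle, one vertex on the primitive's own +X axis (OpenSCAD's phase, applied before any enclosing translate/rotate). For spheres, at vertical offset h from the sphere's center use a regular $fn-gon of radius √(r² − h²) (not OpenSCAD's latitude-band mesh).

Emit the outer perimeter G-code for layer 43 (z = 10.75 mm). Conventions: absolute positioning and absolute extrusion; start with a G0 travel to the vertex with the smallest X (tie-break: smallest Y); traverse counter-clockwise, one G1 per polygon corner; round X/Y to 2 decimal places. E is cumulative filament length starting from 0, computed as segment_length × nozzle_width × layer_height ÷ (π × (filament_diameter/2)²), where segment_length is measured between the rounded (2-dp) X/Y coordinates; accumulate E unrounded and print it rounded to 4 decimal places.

G0 X-9.97 Y0.00 Z10.75
G1 X-9.21 Y-3.82 E0.2429
G1 X-7.05 Y-7.05 E0.4852
G1 X-3.82 Y-9.21 E0.7275
G1 X0.00 Y-9.97 E0.9704
G1 X3.82 Y-9.21 E1.2133
G1 X7.05 Y-7.05 E1.4556
G1 X9.21 Y-3.82 E1.6980
G1 X9.97 Y0.00 E1.9409
G1 X9.21 Y3.82 E2.1838
G1 X7.05 Y7.05 E2.4261
G1 X3.82 Y9.21 E2.6684
G1 X0.00 Y9.97 E2.9113
G1 X-3.82 Y9.21 E3.1542
G1 X-7.05 Y7.05 E3.3965
G1 X-9.21 Y3.82 E3.6388
G1 X-9.97 Y0.00 E3.8817

At z = 10.75 mm: the r=10 sphere contributes a regular 16-gon of circumradius √(10²−0.75²) = 9.972. The outline is a single polygon with 16 vertices. Extrusion per mm of travel: 0.6 × 0.25 / (π × 0.875²) = 0.062363. Accumulating E over each segment gives final E = 3.8817.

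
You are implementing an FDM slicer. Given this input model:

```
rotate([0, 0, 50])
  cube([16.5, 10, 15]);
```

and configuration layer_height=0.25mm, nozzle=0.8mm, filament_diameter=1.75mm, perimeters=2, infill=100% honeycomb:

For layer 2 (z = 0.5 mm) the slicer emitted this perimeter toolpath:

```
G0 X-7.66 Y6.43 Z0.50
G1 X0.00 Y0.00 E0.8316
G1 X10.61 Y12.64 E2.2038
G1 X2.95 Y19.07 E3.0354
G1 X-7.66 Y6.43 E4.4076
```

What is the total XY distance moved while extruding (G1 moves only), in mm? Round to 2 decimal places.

53.01 mm

Sum the Euclidean lengths of each G1 segment: total = 53.01 mm.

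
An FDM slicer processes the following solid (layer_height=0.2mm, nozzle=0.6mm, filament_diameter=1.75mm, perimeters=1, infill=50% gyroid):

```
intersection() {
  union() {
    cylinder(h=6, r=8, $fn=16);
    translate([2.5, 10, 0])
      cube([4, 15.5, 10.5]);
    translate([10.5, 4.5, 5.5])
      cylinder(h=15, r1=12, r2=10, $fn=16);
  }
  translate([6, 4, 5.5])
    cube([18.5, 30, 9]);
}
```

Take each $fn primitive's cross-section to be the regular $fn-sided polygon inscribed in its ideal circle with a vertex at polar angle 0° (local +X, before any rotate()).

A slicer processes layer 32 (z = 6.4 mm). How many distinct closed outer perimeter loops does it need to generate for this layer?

1

At z = 6.4 mm: the cylinder is absent (z outside [0, 6]); the cube at (2.5, 10) is present — its section is the full 4×15.5 rectangle; the cone at (10.5, 4.5) contributes a regular 16-gon of circumradius 11.880 (interpolated between r1=12 and r2=10 at t=0.060); Merging all regions: the regions partially overlap (shared area 17.95 mm²), so overlapping operands fuse into one piece — 1 connected region; the cube at (6, 4) (footprint 18.5×30) is included at this height; Taking the intersection: the 18.5×30 cube at (6, 4) partially overlaps the result so far; clipping to the common part keeps 172.61 mm² — 1 connected region. The result has 1 disconnected region.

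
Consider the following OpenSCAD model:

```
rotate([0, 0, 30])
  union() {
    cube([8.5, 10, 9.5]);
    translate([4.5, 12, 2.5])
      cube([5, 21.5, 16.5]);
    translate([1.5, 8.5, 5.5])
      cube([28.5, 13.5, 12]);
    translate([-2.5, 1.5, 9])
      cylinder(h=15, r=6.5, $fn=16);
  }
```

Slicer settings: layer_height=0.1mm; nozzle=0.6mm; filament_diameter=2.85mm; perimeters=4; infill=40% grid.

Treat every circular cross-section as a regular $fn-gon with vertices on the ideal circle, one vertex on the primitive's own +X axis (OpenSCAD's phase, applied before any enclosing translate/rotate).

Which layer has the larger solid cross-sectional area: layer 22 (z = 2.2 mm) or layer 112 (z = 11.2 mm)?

layer 112 (z = 11.2 mm)

Layer 22 (z = 2.2): the cube (footprint 8.5×10) is included at this height (area 85.00 mm²); the cube at (4.5, 12) does not reach this height (z outside [2.5, 19]); the cube at (1.5, 8.5) is absent (z outside [5.5, 17.5]); the cylinder at (-2.5, 1.5) is absent (z outside [9, 24]); Taking the union: only the 8.5×10 cube is present, so the union is just that shape — area = 85.00 mm²; (whole slice rotated 30° about Z — lengths, areas and connectivity unchanged). So its area = 85.00 mm². Layer 112 (z = 11.2): the cube is absent (z outside [0, 9.5]); the cube at (4.5, 12) is present — its section is the full 5×21.5 rectangle (area 107.50 mm²); the cube at (1.5, 8.5) (footprint 28.5×13.5) is included at this height (area 384.75 mm²); the r=6.5 cylinder at (-2.5, 1.5) gives a regular 16-gon of circumradius 6.5 (constant along its height) (area = (16/2)·6.500²·sin(360°/16) = 129.35 mm²); Merging all regions: the regions partially overlap — summed areas 621.60 mm² minus the doubly-counted overlap 50.00 mm² gives 571.60 mm² — area = 571.60 mm²; (rotated 30° about Z; rotation is an isometry so areas/perimeters/island counts are preserved). So its area = 571.60 mm². Layer 112 is larger (571.60 vs 85.00 mm²).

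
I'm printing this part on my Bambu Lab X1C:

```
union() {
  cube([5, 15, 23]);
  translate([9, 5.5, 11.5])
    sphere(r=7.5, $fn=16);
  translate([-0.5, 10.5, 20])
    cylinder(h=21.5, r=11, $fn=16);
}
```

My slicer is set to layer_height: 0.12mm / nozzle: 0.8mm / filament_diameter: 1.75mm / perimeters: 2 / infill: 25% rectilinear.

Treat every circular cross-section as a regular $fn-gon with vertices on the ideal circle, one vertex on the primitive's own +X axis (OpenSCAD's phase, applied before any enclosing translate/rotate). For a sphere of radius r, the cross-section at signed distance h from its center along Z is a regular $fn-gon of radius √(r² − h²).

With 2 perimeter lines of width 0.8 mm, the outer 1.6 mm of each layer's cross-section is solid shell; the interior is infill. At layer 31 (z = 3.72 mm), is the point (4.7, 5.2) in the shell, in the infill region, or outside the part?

shell

At z = 3.72 mm: the 5×15 cube contributes its full rectangle; the sphere at (9, 5.5) is not intersected at this z (|z−center|=7.780 > r=7.5); the cylinder at (-0.5, 10.5) is not intersected at this z (z outside [20, 41.5]); Combining (union): only the 5×15 cube is present, so the union is just that shape — 1 connected region. Overall, the cross-section is a single solid region. The nearest boundary edge runs (5.00, 0.00)→(5.00, 15.00); distance from the point to it = 0.30 mm. The point is inside the cross-section, 0.30 mm from the nearest boundary — within the 1.6 mm shell band (2 × 0.8).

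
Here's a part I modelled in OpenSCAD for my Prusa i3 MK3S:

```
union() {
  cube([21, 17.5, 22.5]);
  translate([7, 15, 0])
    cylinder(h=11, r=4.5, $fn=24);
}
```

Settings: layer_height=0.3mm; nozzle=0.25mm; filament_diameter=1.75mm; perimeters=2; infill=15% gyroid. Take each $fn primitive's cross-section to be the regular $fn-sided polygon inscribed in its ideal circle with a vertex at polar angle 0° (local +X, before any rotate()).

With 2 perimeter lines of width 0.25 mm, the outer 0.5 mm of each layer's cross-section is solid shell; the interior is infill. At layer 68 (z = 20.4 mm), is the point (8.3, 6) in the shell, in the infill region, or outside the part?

At z = 20.4 mm: the 21×17.5 cube contributes its full rectangle; the cylinder at (7, 15) is absent (z outside [0, 11]); Taking the union: only the 21×17.5 cube is present, so the union is just that shape — 1 connected region. Overall, the cross-section is a single solid region. The nearest boundary edge runs (0.00, 0.00)→(21.00, 0.00); distance from the point to it = 6.00 mm. The point is inside the cross-section and 6.00 mm from the nearest boundary — more than the 0.5 mm shell width (2 × 0.25), so it's in the infill interior.

infill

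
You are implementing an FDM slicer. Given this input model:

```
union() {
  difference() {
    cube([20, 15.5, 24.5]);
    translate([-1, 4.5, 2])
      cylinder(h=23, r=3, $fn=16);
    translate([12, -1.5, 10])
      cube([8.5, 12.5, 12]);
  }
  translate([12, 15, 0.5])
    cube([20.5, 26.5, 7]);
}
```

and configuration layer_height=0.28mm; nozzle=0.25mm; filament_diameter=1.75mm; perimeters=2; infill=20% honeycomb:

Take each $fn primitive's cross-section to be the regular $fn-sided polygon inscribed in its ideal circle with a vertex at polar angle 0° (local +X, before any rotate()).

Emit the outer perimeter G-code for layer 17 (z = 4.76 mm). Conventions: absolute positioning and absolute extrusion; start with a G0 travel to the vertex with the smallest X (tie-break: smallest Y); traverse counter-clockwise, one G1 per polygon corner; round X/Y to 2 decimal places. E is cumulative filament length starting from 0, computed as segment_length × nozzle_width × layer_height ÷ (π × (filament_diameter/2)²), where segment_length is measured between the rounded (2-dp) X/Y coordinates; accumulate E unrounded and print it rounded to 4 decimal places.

G0 X0.00 Y0.00 Z4.76
G1 X20.00 Y0.00 E0.5821
G1 X20.00 Y15.00 E1.0186
G1 X32.50 Y15.00 E1.3824
G1 X32.50 Y41.50 E2.1536
G1 X12.00 Y41.50 E2.7502
G1 X12.00 Y15.50 E3.5069
G1 X0.00 Y15.50 E3.8561
G1 X0.00 Y7.30 E4.0947
G1 X0.15 Y7.27 E4.0992
G1 X1.12 Y6.62 E4.1332
G1 X1.77 Y5.65 E4.1672
G1 X2.00 Y4.50 E4.2013
G1 X1.77 Y3.35 E4.2354
G1 X1.12 Y2.38 E4.2694
G1 X0.15 Y1.73 E4.3034
G1 X0.00 Y1.70 E4.3078
G1 X0.00 Y0.00 E4.3573

At z = 4.76 mm: the cube is present — its section is the full 20×15.5 rectangle; the r=3 cylinder at (-1, 4.5) contributes a regular 16-gon of circumradius 3; the cube at (12, -1.5) is absent (z outside [10, 22]); Taking the first minus the rest: starting from the 20×15.5 cube, the r=3 cylinder at (-1, 4.5) partially overlaps it — only the 7.98 mm² overlap (of its 27.55 mm²) is removed, clipping the outline — 1 connected region; the 20.5×26.5 cube at (12, 15) contributes its full rectangle; Taking the union: the regions partially overlap (shared area 4.00 mm²), so overlapping operands fuse into one piece — 1 connected region. The outline is a single polygon with 17 vertices. Extrusion per mm of travel: 0.25 × 0.28 / (π × 0.875²) = 0.029103. Accumulating E over each segment gives final E = 4.3573.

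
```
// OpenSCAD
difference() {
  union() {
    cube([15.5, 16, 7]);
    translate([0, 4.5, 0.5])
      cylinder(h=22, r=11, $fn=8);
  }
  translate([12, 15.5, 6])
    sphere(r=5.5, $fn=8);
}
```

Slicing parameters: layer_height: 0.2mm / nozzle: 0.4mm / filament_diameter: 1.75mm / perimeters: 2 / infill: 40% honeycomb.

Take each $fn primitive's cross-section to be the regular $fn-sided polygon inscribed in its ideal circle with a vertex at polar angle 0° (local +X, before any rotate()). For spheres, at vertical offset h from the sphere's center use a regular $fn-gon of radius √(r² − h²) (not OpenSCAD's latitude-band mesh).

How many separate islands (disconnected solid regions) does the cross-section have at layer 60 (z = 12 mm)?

1

At z = 12 mm: the cube is absent (z outside [0, 7]); the cylinder at (0, 4.5): section is a regular 8-gon, circumradius r=11; Taking the union: only the r=11 cylinder at (0, 4.5) is present, so the union is just that shape — 1 connected region; the sphere at (12, 15.5) is not intersected at this z (|z−center|=6.000 > r=5.5); Subtracting the remaining from the first: none of the subtracted shapes is present at this height, so the result so far is unchanged — 1 connected region. Overall, the cross-section is a single solid region. Island count = 1.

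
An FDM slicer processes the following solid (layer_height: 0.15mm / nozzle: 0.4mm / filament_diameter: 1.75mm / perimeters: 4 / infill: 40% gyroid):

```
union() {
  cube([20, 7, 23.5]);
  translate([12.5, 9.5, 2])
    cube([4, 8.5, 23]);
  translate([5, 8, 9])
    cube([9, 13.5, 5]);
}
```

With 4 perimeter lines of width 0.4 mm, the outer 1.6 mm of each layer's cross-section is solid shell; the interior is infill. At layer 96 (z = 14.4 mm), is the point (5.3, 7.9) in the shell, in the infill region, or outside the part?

outside

At z = 14.4 mm: the 20×7 cube contributes its full rectangle; the 4×8.5 cube at (12.5, 9.5) contributes its full rectangle; the cube at (5, 8) is not intersected at this z (z outside [9, 14]); Combining (union): the 2 present regions are separate (no shared area or edge), so areas and boundary lengths simply add and each stays a separate island — 2 connected regions. Overall, the cross-section has 2 separate islands. The nearest boundary edge runs (0.00, 7.00)→(20.00, 7.00); distance from the point to it = 0.90 mm. The point is not inside any of the regions above, so it lies outside the cross-section (0.90 mm from the nearest boundary).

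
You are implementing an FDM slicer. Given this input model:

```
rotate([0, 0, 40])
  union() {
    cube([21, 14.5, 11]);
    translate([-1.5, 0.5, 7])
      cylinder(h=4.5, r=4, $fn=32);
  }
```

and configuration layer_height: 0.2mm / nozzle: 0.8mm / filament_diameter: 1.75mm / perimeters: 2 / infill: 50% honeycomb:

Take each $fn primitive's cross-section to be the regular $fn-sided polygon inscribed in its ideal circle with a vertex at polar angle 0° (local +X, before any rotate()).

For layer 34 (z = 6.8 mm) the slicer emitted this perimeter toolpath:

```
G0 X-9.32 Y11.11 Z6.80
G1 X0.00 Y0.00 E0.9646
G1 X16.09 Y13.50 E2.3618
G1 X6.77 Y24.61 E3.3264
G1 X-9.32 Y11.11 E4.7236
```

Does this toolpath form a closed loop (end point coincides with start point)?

Start point (G0): (-9.32, 11.11). End point (last G1): the path returns to the start — closed.

yes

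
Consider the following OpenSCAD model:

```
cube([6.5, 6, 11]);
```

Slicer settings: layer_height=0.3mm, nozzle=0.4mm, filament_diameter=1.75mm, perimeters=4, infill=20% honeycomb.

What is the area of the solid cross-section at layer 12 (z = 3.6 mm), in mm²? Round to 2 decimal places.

39.00 mm²

At z = 3.6 mm: the cube is present — its section is the full 6.5×6 rectangle (area 39.00 mm²). Overall, the cross-section is a single solid region. Net area = 39.00 mm².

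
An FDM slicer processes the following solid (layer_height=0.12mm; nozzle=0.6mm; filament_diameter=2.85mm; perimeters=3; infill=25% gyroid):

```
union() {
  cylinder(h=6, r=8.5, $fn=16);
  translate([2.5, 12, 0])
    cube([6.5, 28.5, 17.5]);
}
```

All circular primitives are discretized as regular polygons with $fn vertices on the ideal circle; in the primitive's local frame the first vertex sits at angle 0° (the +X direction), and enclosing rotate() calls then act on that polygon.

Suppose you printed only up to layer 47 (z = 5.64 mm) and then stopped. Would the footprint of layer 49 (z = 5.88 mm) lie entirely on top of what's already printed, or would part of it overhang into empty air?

Compare the two slices. At z = 5.64: the r=8.5 cylinder gives a regular 16-gon of circumradius 8.5 (constant along its height) (area = (16/2)·8.500²·sin(360°/16) = 221.19 mm²); the cube at (2.5, 12) is present — its section is the full 6.5×28.5 rectangle (area 185.25 mm²); Merging all regions: the 2 present regions are separate (no shared area or edge), so areas and boundary lengths simply add and each stays a separate island — area = 406.44 mm². At z = 5.88: the r=8.5 cylinder gives a regular 16-gon of circumradius 8.5 (constant along its height) (area = (16/2)·8.500²·sin(360°/16) = 221.19 mm²); the cube at (2.5, 12) (footprint 6.5×28.5) is included at this height (area 185.25 mm²); Combining (union): the 2 present regions are separate (no shared area or edge), so areas and boundary lengths simply add and each stays a separate island — area = 406.44 mm². Checking containment: the cross-section at z = 5.88 is a subset of the cross-section at z = 5.64.

entirely on top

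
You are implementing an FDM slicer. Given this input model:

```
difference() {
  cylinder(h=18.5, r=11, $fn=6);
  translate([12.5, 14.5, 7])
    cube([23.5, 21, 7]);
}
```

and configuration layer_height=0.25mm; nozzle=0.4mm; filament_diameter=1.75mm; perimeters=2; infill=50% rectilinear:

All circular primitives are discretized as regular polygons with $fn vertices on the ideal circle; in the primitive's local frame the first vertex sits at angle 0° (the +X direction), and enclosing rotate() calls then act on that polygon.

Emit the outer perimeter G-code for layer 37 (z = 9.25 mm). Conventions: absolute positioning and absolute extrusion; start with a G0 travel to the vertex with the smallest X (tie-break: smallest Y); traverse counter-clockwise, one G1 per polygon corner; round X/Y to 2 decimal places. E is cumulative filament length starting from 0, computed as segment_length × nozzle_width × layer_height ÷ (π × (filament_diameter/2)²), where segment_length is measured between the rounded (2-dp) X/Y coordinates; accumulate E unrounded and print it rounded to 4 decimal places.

At z = 9.25 mm: the r=11 cylinder gives a regular 6-gon of circumradius 11 (constant along its height); the 23.5×21 cube at (12.5, 14.5) contributes its full rectangle; Subtracting the remaining from the first: starting from the r=11 cylinder, the 23.5×21 cube at (12.5, 14.5) misses the remaining region (no effect) — 1 connected region. The outline is a single polygon with 6 vertices. Extrusion per mm of travel: 0.4 × 0.25 / (π × 0.875²) = 0.041575. Accumulating E over each segment gives final E = 2.7445.

G0 X-11.00 Y0.00 Z9.25
G1 X-5.50 Y-9.53 E0.4575
G1 X5.50 Y-9.53 E0.9148
G1 X11.00 Y0.00 E1.3722
G1 X5.50 Y9.53 E1.8297
G1 X-5.50 Y9.53 E2.2870
G1 X-11.00 Y0.00 E2.7445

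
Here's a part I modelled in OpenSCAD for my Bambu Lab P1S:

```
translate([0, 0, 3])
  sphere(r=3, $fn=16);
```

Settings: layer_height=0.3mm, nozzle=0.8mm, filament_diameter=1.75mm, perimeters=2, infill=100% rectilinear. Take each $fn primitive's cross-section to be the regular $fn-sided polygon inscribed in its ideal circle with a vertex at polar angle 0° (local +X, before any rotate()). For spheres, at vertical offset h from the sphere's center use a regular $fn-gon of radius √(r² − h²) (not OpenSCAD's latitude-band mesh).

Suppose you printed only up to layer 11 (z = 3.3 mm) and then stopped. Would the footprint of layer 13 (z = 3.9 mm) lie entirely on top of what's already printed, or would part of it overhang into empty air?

entirely on top

Compare the two slices. At z = 3.3: the r=3 sphere slices to a regular 16-gon of circumradius 2.985 (√(r²−h²) with h=0.3 from center) (area = (16/2)·2.985²·sin(360°/16) = 27.28 mm²). At z = 3.9: the sphere: section is a regular 16-gon, circumradius = √(r²−h²) = √(3²−0.9²) = 2.862 (area = (16/2)·2.862²·sin(360°/16) = 25.07 mm²). Checking containment: the cross-section at z = 3.9 is a subset of the cross-section at z = 3.3.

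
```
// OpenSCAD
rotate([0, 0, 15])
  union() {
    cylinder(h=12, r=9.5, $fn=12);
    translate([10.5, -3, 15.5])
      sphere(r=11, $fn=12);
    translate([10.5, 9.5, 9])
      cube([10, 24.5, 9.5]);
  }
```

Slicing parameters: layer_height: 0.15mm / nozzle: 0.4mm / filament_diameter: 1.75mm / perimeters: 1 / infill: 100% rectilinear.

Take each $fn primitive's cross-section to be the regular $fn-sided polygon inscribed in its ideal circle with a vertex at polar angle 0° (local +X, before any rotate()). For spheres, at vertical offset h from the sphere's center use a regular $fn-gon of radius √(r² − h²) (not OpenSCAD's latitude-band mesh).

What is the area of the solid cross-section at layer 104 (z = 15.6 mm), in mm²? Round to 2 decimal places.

607.97 mm²

At z = 15.6 mm: the cylinder does not reach this height (z outside [0, 12]); the sphere at (10.5, -3): section is a regular 12-gon, circumradius = √(r²−h²) = √(11²−0.1²) = 11.000 (area = (12/2)·11.000²·sin(360°/12) = 362.97 mm²); the cube at (10.5, 9.5) (footprint 10×24.5) is included at this height (area 245.00 mm²); Taking the union: the 2 present regions are separate (no shared area or edge), so areas and boundary lengths simply add and each stays a separate island — area = 607.97 mm²; (rotated 15° about Z; rotation is an isometry so areas/perimeters/island counts are preserved). Overall, the cross-section has 2 separate islands. Net area = 607.97 mm².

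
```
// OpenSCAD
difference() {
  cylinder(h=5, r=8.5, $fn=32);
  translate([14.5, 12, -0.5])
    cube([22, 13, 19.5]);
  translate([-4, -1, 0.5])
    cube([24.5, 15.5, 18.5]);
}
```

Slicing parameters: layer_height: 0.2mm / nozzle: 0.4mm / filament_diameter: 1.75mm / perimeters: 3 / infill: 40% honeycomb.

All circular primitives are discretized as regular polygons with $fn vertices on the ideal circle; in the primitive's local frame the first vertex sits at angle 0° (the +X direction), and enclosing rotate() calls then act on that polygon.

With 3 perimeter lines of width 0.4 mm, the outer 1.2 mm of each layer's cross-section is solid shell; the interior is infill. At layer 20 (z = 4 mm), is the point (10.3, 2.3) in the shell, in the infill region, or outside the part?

outside

At z = 4 mm: the r=8.5 cylinder contributes a regular 32-gon of circumradius 8.5; the 22×13 cube at (14.5, 12) contributes its full rectangle; the cube at (-4, -1) (footprint 24.5×15.5) is included at this height; Taking the first minus the rest: starting from the r=8.5 cylinder, the 22×13 cube at (14.5, 12) misses the remaining region (no effect); the 24.5×15.5 cube at (-4, -1) partially overlaps it — only the 101.42 mm² overlap (of its 379.75 mm²) is removed, clipping the outline — 1 connected region. Overall, the cross-section is a single solid region. The nearest boundary edge runs (-4.00, -1.00)→(8.40, -1.00); distance from the point to it = 3.81 mm. The point is not inside any of the regions above, so it lies outside the cross-section (3.81 mm from the nearest boundary).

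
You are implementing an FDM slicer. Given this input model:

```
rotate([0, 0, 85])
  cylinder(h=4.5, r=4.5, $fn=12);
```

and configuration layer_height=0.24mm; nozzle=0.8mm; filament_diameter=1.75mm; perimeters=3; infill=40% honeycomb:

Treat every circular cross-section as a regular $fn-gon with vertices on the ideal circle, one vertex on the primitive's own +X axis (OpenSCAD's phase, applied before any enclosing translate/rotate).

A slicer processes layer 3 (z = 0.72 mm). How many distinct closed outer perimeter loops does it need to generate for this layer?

At z = 0.72 mm: the r=4.5 cylinder gives a regular 12-gon of circumradius 4.5 (constant along its height); (whole slice rotated 85° about Z — lengths, areas and connectivity unchanged). The result has 1 disconnected region.

1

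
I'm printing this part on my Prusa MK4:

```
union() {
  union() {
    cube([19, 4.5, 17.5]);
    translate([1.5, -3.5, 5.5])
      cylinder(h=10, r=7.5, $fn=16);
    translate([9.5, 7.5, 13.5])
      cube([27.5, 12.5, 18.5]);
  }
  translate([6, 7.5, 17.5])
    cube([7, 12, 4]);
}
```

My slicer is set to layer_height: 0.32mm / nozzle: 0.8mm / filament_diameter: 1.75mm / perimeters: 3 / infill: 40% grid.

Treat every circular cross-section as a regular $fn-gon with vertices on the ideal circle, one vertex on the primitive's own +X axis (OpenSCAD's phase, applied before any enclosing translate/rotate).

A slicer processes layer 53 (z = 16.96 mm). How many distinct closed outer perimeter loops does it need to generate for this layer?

At z = 16.96 mm: the cube is present — its section is the full 19×4.5 rectangle; the cylinder at (1.5, -3.5) does not reach this height (z outside [5.5, 15.5]); the 27.5×12.5 cube at (9.5, 7.5) contributes its full rectangle; Merging all regions: the 2 present regions are separate (no shared area or edge), so areas and boundary lengths simply add and each stays a separate island — 2 connected regions; the cube at (6, 7.5) is absent (z outside [17.5, 21.5]); Merging all regions: only that combined region is present, so the union is just that shape — 2 connected regions. The result has 2 disconnected regions.

2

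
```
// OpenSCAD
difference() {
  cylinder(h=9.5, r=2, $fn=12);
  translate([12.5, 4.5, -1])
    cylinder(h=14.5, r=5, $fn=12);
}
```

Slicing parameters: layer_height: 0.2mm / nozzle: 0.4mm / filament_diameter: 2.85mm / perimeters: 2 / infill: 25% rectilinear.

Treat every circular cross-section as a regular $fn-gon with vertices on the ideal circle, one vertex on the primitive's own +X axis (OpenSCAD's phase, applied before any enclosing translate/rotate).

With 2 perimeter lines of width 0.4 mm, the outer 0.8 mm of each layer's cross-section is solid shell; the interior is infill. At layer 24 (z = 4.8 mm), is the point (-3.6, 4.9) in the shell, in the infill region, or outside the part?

outside

At z = 4.8 mm: the cylinder: section is a regular 12-gon, circumradius r=2; the r=5 cylinder at (12.5, 4.5) contributes a regular 12-gon of circumradius 5; Subtracting the remaining from the first: starting from the r=2 cylinder, the r=5 cylinder at (12.5, 4.5) misses the remaining region (no effect) — 1 connected region. Overall, the cross-section is a single solid region. The nearest boundary edge runs (-1.73, 1.00)→(-1.00, 1.73); distance from the point to it = 4.10 mm. The point is not inside any of the regions above, so it lies outside the cross-section (4.10 mm from the nearest boundary).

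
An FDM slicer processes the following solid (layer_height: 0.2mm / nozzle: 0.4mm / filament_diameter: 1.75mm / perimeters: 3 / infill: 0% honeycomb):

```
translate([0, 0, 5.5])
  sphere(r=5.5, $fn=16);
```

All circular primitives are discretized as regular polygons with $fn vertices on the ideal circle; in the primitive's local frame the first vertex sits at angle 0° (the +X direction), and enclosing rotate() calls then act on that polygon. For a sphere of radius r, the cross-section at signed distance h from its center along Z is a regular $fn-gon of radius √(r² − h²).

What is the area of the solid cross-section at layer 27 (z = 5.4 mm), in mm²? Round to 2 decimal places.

92.58 mm²

At z = 5.4 mm: the r=5.5 sphere contributes a regular 16-gon of circumradius √(5.5²−0.1²) = 5.499 (area = (16/2)·5.499²·sin(360°/16) = 92.58 mm²). Overall, the cross-section is a single solid region. Net area = 92.58 mm².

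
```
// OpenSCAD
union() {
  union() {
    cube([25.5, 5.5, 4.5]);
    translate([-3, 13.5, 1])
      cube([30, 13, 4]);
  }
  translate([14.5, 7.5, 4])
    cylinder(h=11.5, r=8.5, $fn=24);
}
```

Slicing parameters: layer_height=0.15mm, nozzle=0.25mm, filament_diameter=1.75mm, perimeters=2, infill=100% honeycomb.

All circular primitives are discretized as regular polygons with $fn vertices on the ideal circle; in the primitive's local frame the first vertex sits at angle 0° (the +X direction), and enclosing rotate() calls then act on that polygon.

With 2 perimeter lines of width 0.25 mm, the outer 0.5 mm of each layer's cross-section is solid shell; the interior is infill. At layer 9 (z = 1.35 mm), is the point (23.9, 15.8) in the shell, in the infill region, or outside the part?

At z = 1.35 mm: the 25.5×5.5 cube contributes its full rectangle; the cube at (-3, 13.5) (footprint 30×13) is included at this height; Combining (union): the 2 present regions are separate (no shared area or edge), so areas and boundary lengths simply add and each stays a separate island — 2 connected regions; the cylinder at (14.5, 7.5) is not intersected at this z (z outside [4, 15.5]); Taking the union: only that combined region is present, so the union is just that shape — 2 connected regions. Overall, the cross-section has 2 separate islands. The nearest boundary edge runs (27.00, 13.50)→(-3.00, 13.50); distance from the point to it = 2.30 mm. (Shell/infill is judged within the island containing the point — the largest one.) The point is inside the cross-section and 2.30 mm from the nearest boundary — more than the 0.5 mm shell width (2 × 0.25), so it's in the infill interior.

infill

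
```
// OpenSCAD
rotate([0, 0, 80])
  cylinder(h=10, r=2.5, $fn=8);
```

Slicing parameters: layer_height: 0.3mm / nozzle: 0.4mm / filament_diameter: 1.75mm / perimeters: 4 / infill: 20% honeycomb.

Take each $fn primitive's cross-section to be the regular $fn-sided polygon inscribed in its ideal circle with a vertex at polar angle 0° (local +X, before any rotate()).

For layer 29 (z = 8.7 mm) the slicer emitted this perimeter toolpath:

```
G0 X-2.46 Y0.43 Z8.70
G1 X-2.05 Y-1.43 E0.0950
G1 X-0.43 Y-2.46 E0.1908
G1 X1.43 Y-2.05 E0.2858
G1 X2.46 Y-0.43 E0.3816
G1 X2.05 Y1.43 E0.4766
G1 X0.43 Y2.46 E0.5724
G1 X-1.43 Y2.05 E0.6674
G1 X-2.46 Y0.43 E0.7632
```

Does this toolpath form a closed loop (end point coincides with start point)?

Start point (G0): (-2.46, 0.43). End point (last G1): the path returns to the start — closed.

yes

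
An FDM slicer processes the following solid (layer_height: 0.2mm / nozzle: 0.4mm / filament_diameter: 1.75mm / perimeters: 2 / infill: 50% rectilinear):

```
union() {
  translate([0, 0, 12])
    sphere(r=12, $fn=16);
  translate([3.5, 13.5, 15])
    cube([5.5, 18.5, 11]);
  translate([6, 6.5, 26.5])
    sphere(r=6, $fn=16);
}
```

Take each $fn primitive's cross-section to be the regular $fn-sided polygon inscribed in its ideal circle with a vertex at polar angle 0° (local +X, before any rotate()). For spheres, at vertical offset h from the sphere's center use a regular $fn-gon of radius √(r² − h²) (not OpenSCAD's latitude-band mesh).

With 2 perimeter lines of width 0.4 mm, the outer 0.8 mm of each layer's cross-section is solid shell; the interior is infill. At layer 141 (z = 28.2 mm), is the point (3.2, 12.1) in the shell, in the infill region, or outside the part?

outside

At z = 28.2 mm: the sphere is absent (|z−center|=16.200 > r=12); the cube at (3.5, 13.5) is absent (z outside [15, 26]); the r=6 sphere at (6, 6.5) slices to a regular 16-gon of circumradius 5.754 (√(r²−h²) with h=1.7 from center); Taking the union: only the r=6 sphere at (6, 6.5) is present, so the union is just that shape — 1 connected region. Overall, the cross-section is a single solid region. The nearest boundary edge runs (3.80, 11.82)→(1.93, 10.57); distance from the point to it = 0.57 mm. The point is not inside any of the regions above, so it lies outside the cross-section (0.57 mm from the nearest boundary).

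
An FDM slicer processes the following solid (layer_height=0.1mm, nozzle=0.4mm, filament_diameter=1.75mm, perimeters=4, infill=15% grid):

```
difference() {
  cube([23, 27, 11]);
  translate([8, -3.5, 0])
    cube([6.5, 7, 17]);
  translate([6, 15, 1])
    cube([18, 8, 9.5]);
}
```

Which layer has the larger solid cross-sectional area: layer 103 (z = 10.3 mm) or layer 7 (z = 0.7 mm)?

Layer 103 (z = 10.3): the 23×27 cube contributes its full rectangle (area 621.00 mm²); the cube at (8, -3.5) is present — its section is the full 6.5×7 rectangle (area 45.50 mm²); the cube at (6, 15) (footprint 18×8) is included at this height (area 144.00 mm²); Taking the first minus the rest: starting from the 23×27 cube (621.00 mm²), the 6.5×7 cube at (8, -3.5) partially overlaps it — only the 22.75 mm² overlap (of its 45.50 mm²) is removed, clipping the outline; the 18×8 cube at (6, 15) partially overlaps it — only the 136.00 mm² overlap (of its 144.00 mm²) is removed, clipping the outline — area = 462.25 mm². So its area = 462.25 mm². Layer 7 (z = 0.7): the cube is present — its section is the full 23×27 rectangle (area 621.00 mm²); the cube at (8, -3.5) is present — its section is the full 6.5×7 rectangle (area 45.50 mm²); the cube at (6, 15) is absent (z outside [1, 10.5]); Subtracting the remaining from the first: starting from the 23×27 cube (621.00 mm²), the 6.5×7 cube at (8, -3.5) partially overlaps it — only the 22.75 mm² overlap (of its 45.50 mm²) is removed, clipping the outline — area = 598.25 mm². So its area = 598.25 mm². Layer 7 is larger (598.25 vs 462.25 mm²).

layer 7 (z = 0.7 mm)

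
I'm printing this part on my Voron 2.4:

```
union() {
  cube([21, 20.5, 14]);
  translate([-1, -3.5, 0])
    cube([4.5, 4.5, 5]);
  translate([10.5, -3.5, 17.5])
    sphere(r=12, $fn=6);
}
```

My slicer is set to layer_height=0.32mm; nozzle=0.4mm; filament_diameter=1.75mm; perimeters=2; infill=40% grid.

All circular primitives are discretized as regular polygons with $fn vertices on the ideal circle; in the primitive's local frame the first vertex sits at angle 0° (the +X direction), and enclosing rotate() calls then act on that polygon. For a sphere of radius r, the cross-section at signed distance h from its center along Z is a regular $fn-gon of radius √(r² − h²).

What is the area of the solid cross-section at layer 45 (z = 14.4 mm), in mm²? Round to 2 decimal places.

At z = 14.4 mm: the cube is absent (z outside [0, 14]); the cube at (-1, -3.5) is absent (z outside [0, 5]); the r=12 sphere at (10.5, -3.5) contributes a regular 6-gon of circumradius √(12²−3.1²) = 11.593 (area = (6/2)·11.593²·sin(360°/6) = 349.16 mm²); Taking the union: only the r=12 sphere at (10.5, -3.5) is present, so the union is just that shape — area = 349.16 mm². Overall, the cross-section is a single solid region. Net area = 349.16 mm².

349.16 mm²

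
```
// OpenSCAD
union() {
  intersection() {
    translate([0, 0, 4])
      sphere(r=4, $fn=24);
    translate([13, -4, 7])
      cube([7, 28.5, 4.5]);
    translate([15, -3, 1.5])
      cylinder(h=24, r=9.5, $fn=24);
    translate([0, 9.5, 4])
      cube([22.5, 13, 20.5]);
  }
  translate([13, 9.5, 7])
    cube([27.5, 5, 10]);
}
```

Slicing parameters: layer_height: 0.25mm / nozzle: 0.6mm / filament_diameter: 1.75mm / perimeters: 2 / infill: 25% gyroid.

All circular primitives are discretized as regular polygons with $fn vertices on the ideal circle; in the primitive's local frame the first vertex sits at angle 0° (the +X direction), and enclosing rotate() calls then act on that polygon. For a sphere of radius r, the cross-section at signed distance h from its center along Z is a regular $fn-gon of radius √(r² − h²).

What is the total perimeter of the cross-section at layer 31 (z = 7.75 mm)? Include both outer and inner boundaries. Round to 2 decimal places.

At z = 7.75 mm: the sphere: section is a regular 24-gon, circumradius = √(r²−h²) = √(4²−3.75²) = 1.392 (perimeter = 2·24·1.392·sin(180°/24) = 8.72 mm); the 7×28.5 cube at (13, -4) contributes its full rectangle (perimeter 71.00 mm); the r=9.5 cylinder at (15, -3) gives a regular 24-gon of circumradius 9.5 (constant along its height) (perimeter = 2·24·9.500·sin(180°/24) = 59.52 mm); the cube at (0, 9.5) is present — its section is the full 22.5×13 rectangle (perimeter 71.00 mm); After intersecting: the 7×28.5 cube at (13, -4) does not overlap the r=4 sphere (empty); the r=9.5 cylinder at (15, -3) does not overlap the running intersection (empty); the 22.5×13 cube at (0, 9.5) does not overlap the running intersection (empty) — nothing remains; the cube at (13, 9.5) (footprint 27.5×5) is included at this height (perimeter 65.00 mm); Taking the union: only the 27.5×5 cube at (13, 9.5) is present, so the union is just that shape — boundary = 65.00 mm. Overall, the cross-section is a single solid region. Total boundary length (outer) = 65.00 mm.

65.00 mm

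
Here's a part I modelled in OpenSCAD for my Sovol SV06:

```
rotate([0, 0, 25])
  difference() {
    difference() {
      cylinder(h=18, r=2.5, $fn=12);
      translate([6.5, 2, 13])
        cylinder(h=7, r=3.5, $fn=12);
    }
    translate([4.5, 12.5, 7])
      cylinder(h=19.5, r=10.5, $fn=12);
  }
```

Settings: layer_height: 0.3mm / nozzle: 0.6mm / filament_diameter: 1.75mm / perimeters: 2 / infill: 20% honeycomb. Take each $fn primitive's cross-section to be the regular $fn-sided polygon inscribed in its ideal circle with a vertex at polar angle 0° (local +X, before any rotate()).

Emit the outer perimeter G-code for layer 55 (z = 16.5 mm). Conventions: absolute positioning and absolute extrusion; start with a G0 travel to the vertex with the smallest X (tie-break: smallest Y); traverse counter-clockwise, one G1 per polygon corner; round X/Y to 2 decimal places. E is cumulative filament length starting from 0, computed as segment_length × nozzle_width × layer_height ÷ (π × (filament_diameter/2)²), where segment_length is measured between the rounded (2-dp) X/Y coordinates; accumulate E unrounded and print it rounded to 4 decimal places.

G0 X-2.49 Y0.22 Z16.50
G1 X-2.27 Y-1.06 E0.0972
G1 X-1.43 Y-2.05 E0.1944
G1 X-0.22 Y-2.49 E0.2907
G1 X1.06 Y-2.27 E0.3879
G1 X2.05 Y-1.43 E0.4851
G1 X2.49 Y-0.22 E0.5814
G1 X2.27 Y1.06 E0.6786
G1 X1.43 Y2.05 E0.7758
G1 X0.22 Y2.49 E0.8721
G1 X-1.06 Y2.27 E0.9693
G1 X-2.05 Y1.43 E1.0665
G1 X-2.49 Y0.22 E1.1628

At z = 16.5 mm: the r=2.5 cylinder gives a regular 12-gon of circumradius 2.5 (constant along its height); the r=3.5 cylinder at (6.5, 2) contributes a regular 12-gon of circumradius 3.5; Taking the first minus the rest: starting from the r=2.5 cylinder, the r=3.5 cylinder at (6.5, 2) misses the remaining region (no effect) — 1 connected region; the cylinder at (4.5, 12.5): section is a regular 12-gon, circumradius r=10.5; Taking the first minus the rest: starting from the result so far, the r=10.5 cylinder at (4.5, 12.5) misses the remaining region (no effect) — 1 connected region; (whole slice rotated 25° about Z — lengths, areas and connectivity unchanged). The outline is a single polygon with 12 vertices. Extrusion per mm of travel: 0.6 × 0.3 / (π × 0.875²) = 0.074835. Accumulating E over each segment gives final E = 1.1628.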